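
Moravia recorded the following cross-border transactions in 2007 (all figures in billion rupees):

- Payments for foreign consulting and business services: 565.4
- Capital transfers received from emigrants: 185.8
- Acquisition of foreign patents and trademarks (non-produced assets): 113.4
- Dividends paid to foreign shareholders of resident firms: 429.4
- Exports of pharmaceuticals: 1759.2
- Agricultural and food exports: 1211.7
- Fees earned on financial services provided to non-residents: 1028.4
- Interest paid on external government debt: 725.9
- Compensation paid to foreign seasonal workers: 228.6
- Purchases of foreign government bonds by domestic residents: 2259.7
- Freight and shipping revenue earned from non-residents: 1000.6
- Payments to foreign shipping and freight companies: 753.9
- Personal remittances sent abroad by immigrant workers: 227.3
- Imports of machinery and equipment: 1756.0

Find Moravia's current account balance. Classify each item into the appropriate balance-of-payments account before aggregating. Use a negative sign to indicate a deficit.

Goods: -1756.0 + 1211.7 + 1759.2 = 1214.9
Services: -565.4 + 1028.4 - 753.9 + 1000.6 = 709.7
Primary income: -429.4 - 228.6 - 725.9 = -1383.9
Secondary income: -227.3
Current account = 1214.9 + 709.7 + (-1383.9) + (-227.3) = 313.4
(Excluded from the current account — capital account: capital transfers received from emigrants 185.8, acquisition of foreign patents and trademarks (non-produced assets) 113.4; financial account: purchases of foreign government bonds by domestic residents 2259.7.)

313.4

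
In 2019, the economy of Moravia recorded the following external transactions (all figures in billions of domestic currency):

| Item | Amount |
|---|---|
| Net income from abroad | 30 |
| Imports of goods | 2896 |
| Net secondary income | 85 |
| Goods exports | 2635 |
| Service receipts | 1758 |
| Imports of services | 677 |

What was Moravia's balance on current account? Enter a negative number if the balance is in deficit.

935

Goods balance = 2635 - 2896 = -261
Services balance = 1758 - 677 = 1081
Trade balance (goods + services) = -261 + 1081 = 820
Net primary income = 30
Net secondary income = 85
Current account = 820 + 30 + 85 = 935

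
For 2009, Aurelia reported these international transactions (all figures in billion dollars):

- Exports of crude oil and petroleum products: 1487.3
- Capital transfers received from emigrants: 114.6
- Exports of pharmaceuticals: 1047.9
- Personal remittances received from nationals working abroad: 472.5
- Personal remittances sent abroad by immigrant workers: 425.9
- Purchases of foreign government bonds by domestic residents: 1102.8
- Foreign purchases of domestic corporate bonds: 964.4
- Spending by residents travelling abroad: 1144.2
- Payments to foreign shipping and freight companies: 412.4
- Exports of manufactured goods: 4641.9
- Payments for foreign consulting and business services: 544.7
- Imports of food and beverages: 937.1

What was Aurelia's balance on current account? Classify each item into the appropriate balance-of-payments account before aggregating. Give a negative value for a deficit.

4185.3

Goods: -937.1 + 1047.9 + 4641.9 + 1487.3 = 6240.0
Services: -1144.2 - 544.7 - 412.4 = -2101.3
Secondary income: 472.5 - 425.9 = 46.6
Current account = 6240.0 + (-2101.3) + 46.6 = 4185.3
(Excluded from the current account — capital account: capital transfers received from emigrants 114.6; financial account: purchases of foreign government bonds by domestic residents 1102.8, foreign purchases of domestic corporate bonds 964.4.)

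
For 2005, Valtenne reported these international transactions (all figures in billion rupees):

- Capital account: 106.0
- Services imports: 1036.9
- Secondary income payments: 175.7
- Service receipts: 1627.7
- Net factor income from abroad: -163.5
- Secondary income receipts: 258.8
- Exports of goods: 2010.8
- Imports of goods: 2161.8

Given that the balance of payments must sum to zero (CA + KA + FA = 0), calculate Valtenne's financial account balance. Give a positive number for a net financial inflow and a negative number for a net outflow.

Goods balance = 2010.8 - 2161.8 = -151.0
Services balance = 1627.7 - 1036.9 = 590.8
Trade balance (goods + services) = -151.0 + 590.8 = 439.8
Net primary income = -163.5
Net secondary income = 258.8 - 175.7 = 83.1
Current account = 439.8 + (-163.5) + 83.1 = 359.4
Financial account = -(359.4 + 106.0) = -465.4

-465.4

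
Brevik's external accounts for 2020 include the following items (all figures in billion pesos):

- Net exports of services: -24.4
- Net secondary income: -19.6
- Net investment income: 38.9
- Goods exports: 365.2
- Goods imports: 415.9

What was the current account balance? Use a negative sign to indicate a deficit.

-55.8

Goods balance = 365.2 - 415.9 = -50.7
Services balance = -24.4
Trade balance (goods + services) = -50.7 + (-24.4) = -75.1
Net primary income = 38.9
Net secondary income = -19.6
Current account = -75.1 + 38.9 + (-19.6) = -55.8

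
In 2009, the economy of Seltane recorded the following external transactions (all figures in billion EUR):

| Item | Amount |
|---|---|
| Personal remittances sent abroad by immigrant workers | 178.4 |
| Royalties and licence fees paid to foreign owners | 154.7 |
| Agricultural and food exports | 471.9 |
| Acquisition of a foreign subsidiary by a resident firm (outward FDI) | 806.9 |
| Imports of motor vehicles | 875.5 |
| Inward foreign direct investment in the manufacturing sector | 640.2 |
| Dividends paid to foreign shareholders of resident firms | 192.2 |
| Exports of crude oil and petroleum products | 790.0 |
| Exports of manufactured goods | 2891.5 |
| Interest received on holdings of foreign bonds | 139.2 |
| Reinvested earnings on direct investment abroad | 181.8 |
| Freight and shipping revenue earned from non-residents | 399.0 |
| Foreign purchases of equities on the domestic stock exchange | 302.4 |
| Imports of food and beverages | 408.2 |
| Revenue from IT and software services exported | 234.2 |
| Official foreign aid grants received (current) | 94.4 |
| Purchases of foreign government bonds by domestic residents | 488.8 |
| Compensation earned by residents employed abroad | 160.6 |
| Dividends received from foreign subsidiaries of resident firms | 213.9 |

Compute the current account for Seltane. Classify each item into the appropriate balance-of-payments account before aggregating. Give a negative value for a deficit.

3767.5

Goods: -408.2 + 471.9 + 790.0 + 2891.5 - 875.5 = 2869.7
Services: 399.0 - 154.7 + 234.2 = 478.5
Primary income: 139.2 + 160.6 + 181.8 + 213.9 - 192.2 = 503.3
Secondary income: 94.4 - 178.4 = -84.0
Current account = 2869.7 + 478.5 + 503.3 + (-84.0) = 3767.5
(Excluded from the current account — financial account: acquisition of a foreign subsidiary by a resident firm (outward FDI) 806.9, inward foreign direct investment in the manufacturing sector 640.2, foreign purchases of equities on the domestic stock exchange 302.4, purchases of foreign government bonds by domestic residents 488.8.)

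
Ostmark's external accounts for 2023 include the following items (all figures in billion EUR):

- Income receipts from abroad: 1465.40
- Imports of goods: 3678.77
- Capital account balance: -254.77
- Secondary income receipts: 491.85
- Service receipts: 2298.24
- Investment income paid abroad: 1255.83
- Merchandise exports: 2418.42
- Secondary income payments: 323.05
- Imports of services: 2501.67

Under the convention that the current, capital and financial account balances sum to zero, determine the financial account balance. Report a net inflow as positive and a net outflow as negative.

1340.18

Goods balance = 2418.42 - 3678.77 = -1260.35
Services balance = 2298.24 - 2501.67 = -203.43
Trade balance (goods + services) = -1260.35 + (-203.43) = -1463.78
Net primary income = 1465.40 - 1255.83 = 209.57
Net secondary income = 491.85 - 323.05 = 168.80
Current account = -1463.78 + 209.57 + 168.80 = -1085.41
Financial account = -(-1085.41 + (-254.77)) = 1340.18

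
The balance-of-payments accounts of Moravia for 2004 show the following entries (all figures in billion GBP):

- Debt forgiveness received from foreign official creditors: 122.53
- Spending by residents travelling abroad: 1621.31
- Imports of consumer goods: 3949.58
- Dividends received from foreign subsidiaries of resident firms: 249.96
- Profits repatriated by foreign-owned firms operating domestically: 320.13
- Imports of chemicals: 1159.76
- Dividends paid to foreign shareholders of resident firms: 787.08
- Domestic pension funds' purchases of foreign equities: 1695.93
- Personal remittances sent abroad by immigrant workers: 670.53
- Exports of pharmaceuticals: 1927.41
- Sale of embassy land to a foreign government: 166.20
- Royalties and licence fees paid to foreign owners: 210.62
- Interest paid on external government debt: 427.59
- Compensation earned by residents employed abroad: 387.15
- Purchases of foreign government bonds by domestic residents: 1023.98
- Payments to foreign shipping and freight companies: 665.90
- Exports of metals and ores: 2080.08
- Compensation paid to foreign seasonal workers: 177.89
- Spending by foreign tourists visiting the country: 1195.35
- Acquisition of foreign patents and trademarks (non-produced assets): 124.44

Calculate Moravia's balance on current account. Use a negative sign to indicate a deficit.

Goods: -1159.76 + 2080.08 + 1927.41 - 3949.58 = -1101.85
Services: -1621.31 - 665.90 + 1195.35 - 210.62 = -1302.48
Primary income: -177.89 - 427.59 - 320.13 - 787.08 + 249.96 + 387.15 = -1075.58
Secondary income: -670.53
Current account = (-1101.85) + (-1302.48) + (-1075.58) + (-670.53) = -4150.44
(Excluded from the current account — capital account: debt forgiveness received from foreign official creditors 122.53, sale of embassy land to a foreign government 166.20, acquisition of foreign patents and trademarks (non-produced assets) 124.44; financial account: domestic pension funds' purchases of foreign equities 1695.93, purchases of foreign government bonds by domestic residents 1023.98.)

-4150.44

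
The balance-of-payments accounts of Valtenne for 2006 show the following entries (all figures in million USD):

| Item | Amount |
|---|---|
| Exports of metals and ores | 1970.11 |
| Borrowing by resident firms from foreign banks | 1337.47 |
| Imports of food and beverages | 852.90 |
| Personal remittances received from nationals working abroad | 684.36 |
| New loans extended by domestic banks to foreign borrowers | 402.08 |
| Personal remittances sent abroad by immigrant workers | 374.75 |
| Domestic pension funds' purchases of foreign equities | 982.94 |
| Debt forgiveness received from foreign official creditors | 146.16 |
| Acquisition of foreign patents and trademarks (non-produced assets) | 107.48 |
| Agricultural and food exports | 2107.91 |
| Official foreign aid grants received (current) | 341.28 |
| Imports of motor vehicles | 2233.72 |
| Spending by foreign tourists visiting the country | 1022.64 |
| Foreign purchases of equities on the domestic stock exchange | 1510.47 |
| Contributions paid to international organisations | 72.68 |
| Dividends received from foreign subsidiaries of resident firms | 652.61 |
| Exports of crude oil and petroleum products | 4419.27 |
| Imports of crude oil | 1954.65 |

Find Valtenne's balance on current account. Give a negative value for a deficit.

Goods: 1970.11 - 2233.72 + 4419.27 - 1954.65 + 2107.91 - 852.90 = 3456.02
Services: 1022.64
Primary income: 652.61
Secondary income: 341.28 - 374.75 + 684.36 - 72.68 = 578.21
Current account = 3456.02 + 1022.64 + 652.61 + 578.21 = 5709.48
(Excluded from the current account — financial account: borrowing by resident firms from foreign banks 1337.47, new loans extended by domestic banks to foreign borrowers 402.08, domestic pension funds' purchases of foreign equities 982.94, foreign purchases of equities on the domestic stock exchange 1510.47; capital account: debt forgiveness received from foreign official creditors 146.16, acquisition of foreign patents and trademarks (non-produced assets) 107.48.)

5709.48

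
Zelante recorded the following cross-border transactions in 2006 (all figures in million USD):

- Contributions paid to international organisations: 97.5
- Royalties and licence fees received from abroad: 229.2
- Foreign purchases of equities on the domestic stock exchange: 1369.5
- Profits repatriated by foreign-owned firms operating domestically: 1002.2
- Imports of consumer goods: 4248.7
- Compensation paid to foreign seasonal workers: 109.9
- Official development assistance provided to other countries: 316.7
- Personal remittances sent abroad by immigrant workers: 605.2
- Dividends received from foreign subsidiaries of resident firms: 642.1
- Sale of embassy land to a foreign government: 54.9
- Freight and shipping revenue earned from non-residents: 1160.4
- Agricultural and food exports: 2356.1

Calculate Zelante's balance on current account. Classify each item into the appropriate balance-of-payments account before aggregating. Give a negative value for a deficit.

Goods: 2356.1 - 4248.7 = -1892.6
Services: 1160.4 + 229.2 = 1389.6
Primary income: -109.9 + 642.1 - 1002.2 = -470.0
Secondary income: -605.2 - 97.5 - 316.7 = -1019.4
Current account = (-1892.6) + 1389.6 + (-470.0) + (-1019.4) = -1992.4
(Excluded from the current account — financial account: foreign purchases of equities on the domestic stock exchange 1369.5; capital account: sale of embassy land to a foreign government 54.9.)

-1992.4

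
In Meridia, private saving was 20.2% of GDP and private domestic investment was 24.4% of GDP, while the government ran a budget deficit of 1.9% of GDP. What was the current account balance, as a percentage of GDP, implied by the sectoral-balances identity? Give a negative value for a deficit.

-6.1

By the sectoral-balances identity, CA = (S_private - I) + (T - G).
Private balance = 20.2 - 24.4 = -4.2
Government balance (T - G) = -1.9
CA = -4.2 + (-1.9) = -6.1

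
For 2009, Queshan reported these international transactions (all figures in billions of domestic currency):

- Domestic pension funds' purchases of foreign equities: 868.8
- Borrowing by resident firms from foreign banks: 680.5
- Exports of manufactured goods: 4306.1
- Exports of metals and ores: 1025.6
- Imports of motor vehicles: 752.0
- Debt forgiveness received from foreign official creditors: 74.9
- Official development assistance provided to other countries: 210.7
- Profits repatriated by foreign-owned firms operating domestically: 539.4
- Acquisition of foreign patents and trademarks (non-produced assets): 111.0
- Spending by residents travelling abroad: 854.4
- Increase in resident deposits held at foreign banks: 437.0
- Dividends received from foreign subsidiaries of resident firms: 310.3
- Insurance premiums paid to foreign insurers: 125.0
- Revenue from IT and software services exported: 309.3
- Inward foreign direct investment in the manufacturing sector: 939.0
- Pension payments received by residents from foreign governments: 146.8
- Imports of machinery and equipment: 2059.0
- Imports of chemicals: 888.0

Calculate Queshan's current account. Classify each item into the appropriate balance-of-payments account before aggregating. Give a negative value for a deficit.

Goods: -752.0 + 1025.6 - 888.0 - 2059.0 + 4306.1 = 1632.7
Services: -854.4 - 125.0 + 309.3 = -670.1
Primary income: 310.3 - 539.4 = -229.1
Secondary income: 146.8 - 210.7 = -63.9
Current account = 1632.7 + (-670.1) + (-229.1) + (-63.9) = 669.6
(Excluded from the current account — financial account: domestic pension funds' purchases of foreign equities 868.8, borrowing by resident firms from foreign banks 680.5, increase in resident deposits held at foreign banks 437.0, inward foreign direct investment in the manufacturing sector 939.0; capital account: debt forgiveness received from foreign official creditors 74.9, acquisition of foreign patents and trademarks (non-produced assets) 111.0.)

669.6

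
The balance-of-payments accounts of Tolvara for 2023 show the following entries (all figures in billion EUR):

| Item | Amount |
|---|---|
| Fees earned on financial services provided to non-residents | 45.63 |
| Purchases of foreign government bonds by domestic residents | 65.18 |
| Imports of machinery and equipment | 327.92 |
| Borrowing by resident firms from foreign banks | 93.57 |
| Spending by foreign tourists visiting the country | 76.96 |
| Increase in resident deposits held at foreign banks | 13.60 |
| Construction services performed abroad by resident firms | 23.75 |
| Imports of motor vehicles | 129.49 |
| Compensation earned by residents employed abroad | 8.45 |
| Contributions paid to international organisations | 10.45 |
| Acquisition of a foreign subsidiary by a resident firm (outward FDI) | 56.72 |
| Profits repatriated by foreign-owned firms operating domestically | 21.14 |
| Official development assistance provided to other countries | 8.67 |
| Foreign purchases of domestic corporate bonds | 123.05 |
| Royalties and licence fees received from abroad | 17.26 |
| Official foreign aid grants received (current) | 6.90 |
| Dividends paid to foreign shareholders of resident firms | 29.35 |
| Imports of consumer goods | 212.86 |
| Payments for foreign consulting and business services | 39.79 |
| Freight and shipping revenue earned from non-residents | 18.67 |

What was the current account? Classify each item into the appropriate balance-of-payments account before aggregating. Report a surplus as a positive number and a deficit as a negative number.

Goods: -129.49 - 327.92 - 212.86 = -670.27
Services: 23.75 + 45.63 + 18.67 + 17.26 + 76.96 - 39.79 = 142.48
Primary income: -29.35 - 21.14 + 8.45 = -42.04
Secondary income: -10.45 + 6.90 - 8.67 = -12.22
Current account = (-670.27) + 142.48 + (-42.04) + (-12.22) = -582.05
(Excluded from the current account — financial account: purchases of foreign government bonds by domestic residents 65.18, borrowing by resident firms from foreign banks 93.57, increase in resident deposits held at foreign banks 13.60, acquisition of a foreign subsidiary by a resident firm (outward FDI) 56.72, foreign purchases of domestic corporate bonds 123.05.)

-582.05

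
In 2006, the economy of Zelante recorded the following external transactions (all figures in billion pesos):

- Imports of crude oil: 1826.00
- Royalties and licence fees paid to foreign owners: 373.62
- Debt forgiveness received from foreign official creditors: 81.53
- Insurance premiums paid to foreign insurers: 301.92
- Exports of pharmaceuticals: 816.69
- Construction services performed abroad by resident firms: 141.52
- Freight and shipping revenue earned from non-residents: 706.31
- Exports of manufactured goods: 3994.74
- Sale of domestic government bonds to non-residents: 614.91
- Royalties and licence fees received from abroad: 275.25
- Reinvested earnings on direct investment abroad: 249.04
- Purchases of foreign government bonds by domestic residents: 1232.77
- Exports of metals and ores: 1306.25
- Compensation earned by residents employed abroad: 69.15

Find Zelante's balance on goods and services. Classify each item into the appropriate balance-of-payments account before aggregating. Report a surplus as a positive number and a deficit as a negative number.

4739.22

Goods: 3994.74 - 1826.00 + 816.69 + 1306.25 = 4291.68
Services: 706.31 - 301.92 - 373.62 + 275.25 + 141.52 = 447.54
Trade balance = 4291.68 + 447.54 = 4739.22
(Excluded from the trade balance — capital account: debt forgiveness received from foreign official creditors 81.53; financial account: sale of domestic government bonds to non-residents 614.91, purchases of foreign government bonds by domestic residents 1232.77; primary income: reinvested earnings on direct investment abroad 249.04, compensation earned by residents employed abroad 69.15.)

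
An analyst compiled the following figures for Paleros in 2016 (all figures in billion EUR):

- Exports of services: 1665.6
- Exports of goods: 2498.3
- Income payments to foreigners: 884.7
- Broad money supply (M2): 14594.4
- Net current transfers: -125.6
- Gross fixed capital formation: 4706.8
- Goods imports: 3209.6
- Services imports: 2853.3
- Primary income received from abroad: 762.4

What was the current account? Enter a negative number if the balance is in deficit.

Goods balance = 2498.3 - 3209.6 = -711.3
Services balance = 1665.6 - 2853.3 = -1187.7
Trade balance (goods + services) = -711.3 + (-1187.7) = -1899.0
Net primary income = 762.4 - 884.7 = -122.3
Net secondary income = -125.6
Current account = -1899.0 + (-122.3) + (-125.6) = -2146.9

-2146.9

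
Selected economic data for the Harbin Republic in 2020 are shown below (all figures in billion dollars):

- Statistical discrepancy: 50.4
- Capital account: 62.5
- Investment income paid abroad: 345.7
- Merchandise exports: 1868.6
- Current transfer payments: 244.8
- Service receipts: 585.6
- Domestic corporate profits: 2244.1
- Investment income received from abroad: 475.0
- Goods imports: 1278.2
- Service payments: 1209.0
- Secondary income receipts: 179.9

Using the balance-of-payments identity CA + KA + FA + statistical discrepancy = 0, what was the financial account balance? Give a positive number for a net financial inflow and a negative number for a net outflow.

-144.3

Goods balance = 1868.6 - 1278.2 = 590.4
Services balance = 585.6 - 1209.0 = -623.4
Trade balance (goods + services) = 590.4 + (-623.4) = -33.0
Net primary income = 475.0 - 345.7 = 129.3
Net secondary income = 179.9 - 244.8 = -64.9
Current account = -33.0 + 129.3 + (-64.9) = 31.4
Financial account = -(31.4 + 62.5 + 50.4) = -144.3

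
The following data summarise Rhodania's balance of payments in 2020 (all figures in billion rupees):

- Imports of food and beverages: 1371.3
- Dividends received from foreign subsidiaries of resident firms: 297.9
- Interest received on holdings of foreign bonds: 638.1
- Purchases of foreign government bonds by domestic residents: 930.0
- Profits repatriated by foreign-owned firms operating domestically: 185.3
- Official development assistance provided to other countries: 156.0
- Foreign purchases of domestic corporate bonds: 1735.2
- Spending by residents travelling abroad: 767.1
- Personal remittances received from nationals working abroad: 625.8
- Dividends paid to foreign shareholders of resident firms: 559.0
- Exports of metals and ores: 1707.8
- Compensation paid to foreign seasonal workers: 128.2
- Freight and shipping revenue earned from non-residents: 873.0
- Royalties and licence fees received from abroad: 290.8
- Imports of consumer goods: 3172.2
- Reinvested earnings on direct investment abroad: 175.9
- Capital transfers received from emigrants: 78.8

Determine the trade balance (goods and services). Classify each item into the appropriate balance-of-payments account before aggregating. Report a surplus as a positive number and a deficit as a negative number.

-2439.0

Goods: -3172.2 + 1707.8 - 1371.3 = -2835.7
Services: 290.8 - 767.1 + 873.0 = 396.7
Trade balance = -2835.7 + 396.7 = -2439.0
(Excluded from the trade balance — primary income: dividends received from foreign subsidiaries of resident firms 297.9, interest received on holdings of foreign bonds 638.1, profits repatriated by foreign-owned firms operating domestically 185.3, dividends paid to foreign shareholders of resident firms 559.0, compensation paid to foreign seasonal workers 128.2, reinvested earnings on direct investment abroad 175.9; financial account: purchases of foreign government bonds by domestic residents 930.0, foreign purchases of domestic corporate bonds 1735.2; secondary income: official development assistance provided to other countries 156.0, personal remittances received from nationals working abroad 625.8; capital account: capital transfers received from emigrants 78.8.)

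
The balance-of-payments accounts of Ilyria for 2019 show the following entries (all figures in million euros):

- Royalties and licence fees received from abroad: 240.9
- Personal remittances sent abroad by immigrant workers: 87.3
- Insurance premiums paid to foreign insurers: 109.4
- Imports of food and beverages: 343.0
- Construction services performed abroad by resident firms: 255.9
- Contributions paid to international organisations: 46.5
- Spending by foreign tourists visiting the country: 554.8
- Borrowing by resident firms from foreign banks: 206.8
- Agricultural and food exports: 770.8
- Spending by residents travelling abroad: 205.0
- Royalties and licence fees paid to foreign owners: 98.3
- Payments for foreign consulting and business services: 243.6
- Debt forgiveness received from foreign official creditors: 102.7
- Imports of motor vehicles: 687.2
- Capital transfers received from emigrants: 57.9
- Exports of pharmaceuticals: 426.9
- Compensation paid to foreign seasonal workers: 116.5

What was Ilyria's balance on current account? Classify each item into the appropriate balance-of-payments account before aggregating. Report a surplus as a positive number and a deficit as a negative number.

Goods: -687.2 + 770.8 - 343.0 + 426.9 = 167.5
Services: 255.9 - 98.3 - 109.4 + 554.8 - 205.0 + 240.9 - 243.6 = 395.3
Primary income: -116.5
Secondary income: -87.3 - 46.5 = -133.8
Current account = 167.5 + 395.3 + (-116.5) + (-133.8) = 312.5
(Excluded from the current account — financial account: borrowing by resident firms from foreign banks 206.8; capital account: debt forgiveness received from foreign official creditors 102.7, capital transfers received from emigrants 57.9.)

312.5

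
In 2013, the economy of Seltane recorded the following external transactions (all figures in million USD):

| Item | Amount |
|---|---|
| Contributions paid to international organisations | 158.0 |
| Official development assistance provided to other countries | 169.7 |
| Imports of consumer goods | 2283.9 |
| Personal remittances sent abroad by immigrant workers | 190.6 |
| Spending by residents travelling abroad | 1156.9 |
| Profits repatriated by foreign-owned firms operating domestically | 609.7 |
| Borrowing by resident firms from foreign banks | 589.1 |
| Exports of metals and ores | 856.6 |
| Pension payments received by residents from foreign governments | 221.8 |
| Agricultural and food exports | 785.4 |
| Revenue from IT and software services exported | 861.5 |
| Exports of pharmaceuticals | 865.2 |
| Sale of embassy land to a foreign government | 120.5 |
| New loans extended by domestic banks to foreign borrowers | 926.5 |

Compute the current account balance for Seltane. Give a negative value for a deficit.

-978.3

Goods: 785.4 + 856.6 + 865.2 - 2283.9 = 223.3
Services: 861.5 - 1156.9 = -295.4
Primary income: -609.7
Secondary income: -190.6 - 158.0 - 169.7 + 221.8 = -296.5
Current account = 223.3 + (-295.4) + (-609.7) + (-296.5) = -978.3
(Excluded from the current account — financial account: borrowing by resident firms from foreign banks 589.1, new loans extended by domestic banks to foreign borrowers 926.5; capital account: sale of embassy land to a foreign government 120.5.)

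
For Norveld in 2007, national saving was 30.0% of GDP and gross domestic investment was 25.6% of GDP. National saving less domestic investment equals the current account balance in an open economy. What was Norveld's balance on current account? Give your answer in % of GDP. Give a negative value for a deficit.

S - I = CA (net lending to the rest of the world).
CA = S - I = 30.0 - 25.6 = 4.4

4.4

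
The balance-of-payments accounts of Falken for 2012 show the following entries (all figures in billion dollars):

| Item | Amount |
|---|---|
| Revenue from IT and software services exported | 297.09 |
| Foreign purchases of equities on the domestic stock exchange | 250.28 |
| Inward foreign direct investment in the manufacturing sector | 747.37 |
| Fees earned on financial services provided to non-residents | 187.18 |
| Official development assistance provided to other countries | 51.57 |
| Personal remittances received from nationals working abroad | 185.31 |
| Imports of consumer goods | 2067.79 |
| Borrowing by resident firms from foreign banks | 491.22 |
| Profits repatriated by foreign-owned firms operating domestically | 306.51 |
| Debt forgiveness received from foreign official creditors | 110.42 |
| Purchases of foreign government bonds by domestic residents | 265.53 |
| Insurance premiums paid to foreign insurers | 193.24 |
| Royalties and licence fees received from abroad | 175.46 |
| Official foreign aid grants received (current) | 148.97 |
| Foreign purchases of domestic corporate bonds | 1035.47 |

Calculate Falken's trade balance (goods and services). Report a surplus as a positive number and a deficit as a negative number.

Goods: -2067.79
Services: 297.09 + 175.46 - 193.24 + 187.18 = 466.49
Trade balance = -2067.79 + 466.49 = -1601.30
(Excluded from the trade balance — financial account: foreign purchases of equities on the domestic stock exchange 250.28, inward foreign direct investment in the manufacturing sector 747.37, borrowing by resident firms from foreign banks 491.22, purchases of foreign government bonds by domestic residents 265.53, foreign purchases of domestic corporate bonds 1035.47; secondary income: official development assistance provided to other countries 51.57, personal remittances received from nationals working abroad 185.31, official foreign aid grants received (current) 148.97; primary income: profits repatriated by foreign-owned firms operating domestically 306.51; capital account: debt forgiveness received from foreign official creditors 110.42.)

-1601.30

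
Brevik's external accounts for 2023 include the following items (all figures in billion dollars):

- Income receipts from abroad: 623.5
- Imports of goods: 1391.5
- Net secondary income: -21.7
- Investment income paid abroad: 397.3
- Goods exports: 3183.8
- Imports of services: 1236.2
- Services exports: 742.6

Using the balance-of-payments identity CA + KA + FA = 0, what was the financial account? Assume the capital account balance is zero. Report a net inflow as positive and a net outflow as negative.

Goods balance = 3183.8 - 1391.5 = 1792.3
Services balance = 742.6 - 1236.2 = -493.6
Trade balance (goods + services) = 1792.3 + (-493.6) = 1298.7
Net primary income = 623.5 - 397.3 = 226.2
Net secondary income = -21.7
Current account = 1298.7 + 226.2 + (-21.7) = 1503.2
Financial account = -(1503.2) = -1503.2

-1503.2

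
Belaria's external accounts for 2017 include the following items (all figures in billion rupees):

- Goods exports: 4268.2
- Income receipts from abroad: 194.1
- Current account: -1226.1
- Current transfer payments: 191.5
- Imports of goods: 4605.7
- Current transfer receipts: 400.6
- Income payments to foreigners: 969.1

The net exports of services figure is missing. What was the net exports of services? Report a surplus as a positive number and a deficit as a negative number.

Current account = goods balance + services balance + net primary income + net secondary income
Sum of the known components = -903.4
Net exports of services = CA - (known components) = -1226.1 - (-903.4) = -322.7

-322.7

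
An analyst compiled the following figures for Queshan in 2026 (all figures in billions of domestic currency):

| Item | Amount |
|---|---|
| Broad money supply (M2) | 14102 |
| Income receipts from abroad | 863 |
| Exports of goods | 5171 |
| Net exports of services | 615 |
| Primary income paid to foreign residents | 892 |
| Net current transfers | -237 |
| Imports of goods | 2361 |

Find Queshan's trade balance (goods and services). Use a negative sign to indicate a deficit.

3425

Goods balance = 5171 - 2361 = 2810
Services balance = 615
Trade balance (goods + services) = 2810 + 615 = 3425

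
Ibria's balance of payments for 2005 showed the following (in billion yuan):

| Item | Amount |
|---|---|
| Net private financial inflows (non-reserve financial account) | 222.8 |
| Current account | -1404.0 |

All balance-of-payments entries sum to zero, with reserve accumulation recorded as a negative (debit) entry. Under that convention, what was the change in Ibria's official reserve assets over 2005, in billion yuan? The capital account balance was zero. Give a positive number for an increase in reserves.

-1181.2

Official reserve transactions balance = -((-1404.0) + 222.8) = 1181.2
An accumulation of reserves is recorded as a debit (negative entry), so the change in the stock of reserves is the negative of that balance.
Change in official reserves = -(1181.2) = -1181.2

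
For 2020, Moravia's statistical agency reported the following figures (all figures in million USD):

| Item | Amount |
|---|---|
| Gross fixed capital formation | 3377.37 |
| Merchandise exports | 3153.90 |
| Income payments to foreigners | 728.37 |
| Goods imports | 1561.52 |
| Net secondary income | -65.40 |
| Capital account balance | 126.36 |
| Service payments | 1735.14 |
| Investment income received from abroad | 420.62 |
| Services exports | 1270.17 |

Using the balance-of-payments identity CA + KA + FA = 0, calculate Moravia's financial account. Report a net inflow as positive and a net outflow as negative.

-880.62

Goods balance = 3153.90 - 1561.52 = 1592.38
Services balance = 1270.17 - 1735.14 = -464.97
Trade balance (goods + services) = 1592.38 + (-464.97) = 1127.41
Net primary income = 420.62 - 728.37 = -307.75
Net secondary income = -65.40
Current account = 1127.41 + (-307.75) + (-65.40) = 754.26
Financial account = -(754.26 + 126.36) = -880.62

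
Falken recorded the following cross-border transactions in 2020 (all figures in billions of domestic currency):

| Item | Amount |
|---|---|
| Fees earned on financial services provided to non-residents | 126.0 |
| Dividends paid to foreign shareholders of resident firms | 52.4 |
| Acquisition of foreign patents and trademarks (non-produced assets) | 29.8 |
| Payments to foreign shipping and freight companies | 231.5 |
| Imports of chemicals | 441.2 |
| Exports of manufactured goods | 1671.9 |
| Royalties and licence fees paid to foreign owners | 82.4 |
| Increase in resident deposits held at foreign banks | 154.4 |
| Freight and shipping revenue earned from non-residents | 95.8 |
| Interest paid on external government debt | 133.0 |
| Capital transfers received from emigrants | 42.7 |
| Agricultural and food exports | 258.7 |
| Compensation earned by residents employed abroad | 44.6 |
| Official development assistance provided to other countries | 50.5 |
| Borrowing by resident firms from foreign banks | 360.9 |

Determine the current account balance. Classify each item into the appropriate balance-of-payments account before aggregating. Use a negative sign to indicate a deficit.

1206.0

Goods: 1671.9 - 441.2 + 258.7 = 1489.4
Services: 126.0 + 95.8 - 82.4 - 231.5 = -92.1
Primary income: -133.0 - 52.4 + 44.6 = -140.8
Secondary income: -50.5
Current account = 1489.4 + (-92.1) + (-140.8) + (-50.5) = 1206.0
(Excluded from the current account — capital account: acquisition of foreign patents and trademarks (non-produced assets) 29.8, capital transfers received from emigrants 42.7; financial account: increase in resident deposits held at foreign banks 154.4, borrowing by resident firms from foreign banks 360.9.)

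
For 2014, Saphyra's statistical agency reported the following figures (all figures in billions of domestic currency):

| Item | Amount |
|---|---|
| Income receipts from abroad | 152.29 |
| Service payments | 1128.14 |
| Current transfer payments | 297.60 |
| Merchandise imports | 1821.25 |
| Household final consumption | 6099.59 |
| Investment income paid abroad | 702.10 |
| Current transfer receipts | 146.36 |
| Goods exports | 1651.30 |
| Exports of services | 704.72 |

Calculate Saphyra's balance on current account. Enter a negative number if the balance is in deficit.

Goods balance = 1651.30 - 1821.25 = -169.95
Services balance = 704.72 - 1128.14 = -423.42
Trade balance (goods + services) = -169.95 + (-423.42) = -593.37
Net primary income = 152.29 - 702.10 = -549.81
Net secondary income = 146.36 - 297.60 = -151.24
Current account = -593.37 + (-549.81) + (-151.24) = -1294.42

-1294.42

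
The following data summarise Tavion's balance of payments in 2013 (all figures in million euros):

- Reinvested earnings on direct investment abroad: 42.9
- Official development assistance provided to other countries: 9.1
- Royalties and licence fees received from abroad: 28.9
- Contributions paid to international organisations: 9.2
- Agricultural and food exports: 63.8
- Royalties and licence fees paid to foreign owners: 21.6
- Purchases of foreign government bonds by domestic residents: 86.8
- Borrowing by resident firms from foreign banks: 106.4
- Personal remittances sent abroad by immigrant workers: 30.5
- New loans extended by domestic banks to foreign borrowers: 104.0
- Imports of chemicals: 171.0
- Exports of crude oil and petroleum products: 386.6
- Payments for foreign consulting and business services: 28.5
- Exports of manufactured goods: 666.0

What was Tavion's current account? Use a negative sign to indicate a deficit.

918.3

Goods: -171.0 + 386.6 + 63.8 + 666.0 = 945.4
Services: -21.6 - 28.5 + 28.9 = -21.2
Primary income: 42.9
Secondary income: -30.5 - 9.1 - 9.2 = -48.8
Current account = 945.4 + (-21.2) + 42.9 + (-48.8) = 918.3
(Excluded from the current account — financial account: purchases of foreign government bonds by domestic residents 86.8, borrowing by resident firms from foreign banks 106.4, new loans extended by domestic banks to foreign borrowers 104.0.)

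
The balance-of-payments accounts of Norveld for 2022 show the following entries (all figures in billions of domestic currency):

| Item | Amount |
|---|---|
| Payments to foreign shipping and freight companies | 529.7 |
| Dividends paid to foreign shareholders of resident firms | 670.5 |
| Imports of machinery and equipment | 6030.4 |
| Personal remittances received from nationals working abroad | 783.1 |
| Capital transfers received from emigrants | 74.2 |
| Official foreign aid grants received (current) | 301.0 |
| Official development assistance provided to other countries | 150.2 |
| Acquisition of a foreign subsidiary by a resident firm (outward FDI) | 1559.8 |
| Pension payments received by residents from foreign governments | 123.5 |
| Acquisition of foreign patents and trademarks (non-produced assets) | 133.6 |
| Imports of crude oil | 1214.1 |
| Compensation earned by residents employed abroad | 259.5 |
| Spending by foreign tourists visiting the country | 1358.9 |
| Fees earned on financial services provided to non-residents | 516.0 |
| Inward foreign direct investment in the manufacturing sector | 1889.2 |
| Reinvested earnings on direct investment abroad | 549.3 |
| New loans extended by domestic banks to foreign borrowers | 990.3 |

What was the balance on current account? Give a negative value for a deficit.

Goods: -6030.4 - 1214.1 = -7244.5
Services: -529.7 + 1358.9 + 516.0 = 1345.2
Primary income: 259.5 + 549.3 - 670.5 = 138.3
Secondary income: 783.1 + 123.5 + 301.0 - 150.2 = 1057.4
Current account = (-7244.5) + 1345.2 + 138.3 + 1057.4 = -4703.6
(Excluded from the current account — capital account: capital transfers received from emigrants 74.2, acquisition of foreign patents and trademarks (non-produced assets) 133.6; financial account: acquisition of a foreign subsidiary by a resident firm (outward FDI) 1559.8, inward foreign direct investment in the manufacturing sector 1889.2, new loans extended by domestic banks to foreign borrowers 990.3.)

-4703.6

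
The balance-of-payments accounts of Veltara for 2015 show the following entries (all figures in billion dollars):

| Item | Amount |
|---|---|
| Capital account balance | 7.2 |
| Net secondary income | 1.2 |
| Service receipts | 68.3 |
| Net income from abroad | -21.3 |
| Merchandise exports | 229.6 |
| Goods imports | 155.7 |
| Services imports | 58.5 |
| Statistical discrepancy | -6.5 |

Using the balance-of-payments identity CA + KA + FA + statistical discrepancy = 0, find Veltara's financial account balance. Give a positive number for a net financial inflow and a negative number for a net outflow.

-64.3

Goods balance = 229.6 - 155.7 = 73.9
Services balance = 68.3 - 58.5 = 9.8
Trade balance (goods + services) = 73.9 + 9.8 = 83.7
Net primary income = -21.3
Net secondary income = 1.2
Current account = 83.7 + (-21.3) + 1.2 = 63.6
Financial account = -(63.6 + 7.2 + (-6.5)) = -64.3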